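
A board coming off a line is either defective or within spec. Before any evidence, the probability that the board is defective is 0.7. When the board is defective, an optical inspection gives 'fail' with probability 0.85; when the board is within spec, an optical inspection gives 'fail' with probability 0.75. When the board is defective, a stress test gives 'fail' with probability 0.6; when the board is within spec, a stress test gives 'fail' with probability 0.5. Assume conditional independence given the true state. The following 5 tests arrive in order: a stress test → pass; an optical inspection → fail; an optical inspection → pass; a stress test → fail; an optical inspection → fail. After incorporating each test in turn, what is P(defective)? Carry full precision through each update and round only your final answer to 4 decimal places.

After a stress test='pass': P(defective) = 0.4·0.7000 / (0.4·0.7000 + 0.5·0.3000) ≈ 0.6512
After an optical inspection='fail': P(defective) = 0.85·0.6512 / (0.85·0.6512 + 0.75·0.3488) ≈ 0.6790
After an optical inspection='pass': P(defective) = 0.15·0.6790 / (0.15·0.6790 + 0.25·0.3210) ≈ 0.5593
After a stress test='fail': P(defective) = 0.6·0.5593 / (0.6·0.5593 + 0.5·0.4407) ≈ 0.6037
After an optical inspection='fail': P(defective) = 0.85·0.6037 / (0.85·0.6037 + 0.75·0.3963) ≈ 0.6332

0.6332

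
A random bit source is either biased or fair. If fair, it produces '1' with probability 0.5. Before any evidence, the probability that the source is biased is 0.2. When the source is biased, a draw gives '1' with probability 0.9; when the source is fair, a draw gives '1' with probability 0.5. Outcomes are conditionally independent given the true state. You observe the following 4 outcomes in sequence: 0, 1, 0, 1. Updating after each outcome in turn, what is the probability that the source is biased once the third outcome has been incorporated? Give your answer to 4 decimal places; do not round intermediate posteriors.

Apply Bayes' rule sequentially, carrying P(biased) forward.
After '0': P(biased) = 0.1·0.2000 / (0.1·0.2000 + 0.5·0.8000) ≈ 0.0476
After '1': P(biased) = 0.9·0.0476 / (0.9·0.0476 + 0.5·0.9524) ≈ 0.0826
After '0': P(biased) = 0.1·0.0826 / (0.1·0.0826 + 0.5·0.9174) ≈ 0.0177

0.0177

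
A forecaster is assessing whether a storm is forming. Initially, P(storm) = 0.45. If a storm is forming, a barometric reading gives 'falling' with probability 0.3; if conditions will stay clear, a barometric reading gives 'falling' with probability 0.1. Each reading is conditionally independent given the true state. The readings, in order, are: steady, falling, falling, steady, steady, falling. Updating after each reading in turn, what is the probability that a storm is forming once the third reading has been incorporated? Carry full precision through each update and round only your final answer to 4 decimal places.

0.8514

After 'steady': P(storm) = 0.7·0.4500 / (0.7·0.4500 + 0.9·0.5500) ≈ 0.3889
After 'falling': P(storm) = 0.3·0.3889 / (0.3·0.3889 + 0.1·0.6111) ≈ 0.6562
After 'falling': P(storm) = 0.3·0.6562 / (0.3·0.6562 + 0.1·0.3438) ≈ 0.8514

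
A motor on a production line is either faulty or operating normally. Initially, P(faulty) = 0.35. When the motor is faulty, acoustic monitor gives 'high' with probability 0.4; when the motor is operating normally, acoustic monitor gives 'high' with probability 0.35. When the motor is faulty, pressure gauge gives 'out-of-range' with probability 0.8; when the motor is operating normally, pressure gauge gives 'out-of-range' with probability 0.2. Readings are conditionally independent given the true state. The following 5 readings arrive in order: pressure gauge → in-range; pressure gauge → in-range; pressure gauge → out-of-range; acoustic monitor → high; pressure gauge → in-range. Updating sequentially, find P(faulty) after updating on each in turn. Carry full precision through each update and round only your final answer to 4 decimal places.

Each posterior becomes the prior for the next update.
After pressure gauge='in-range': P(faulty) = 0.2·0.3500 / (0.2·0.3500 + 0.8·0.6500) ≈ 0.1186
After pressure gauge='in-range': P(faulty) = 0.2·0.1186 / (0.2·0.1186 + 0.8·0.8814) ≈ 0.0326
After pressure gauge='out-of-range': P(faulty) = 0.8·0.0326 / (0.8·0.0326 + 0.2·0.9674) ≈ 0.1186
After acoustic monitor='high': P(faulty) = 0.4·0.1186 / (0.4·0.1186 + 0.35·0.8814) ≈ 0.1333
After pressure gauge='in-range': P(faulty) = 0.2·0.1333 / (0.2·0.1333 + 0.8·0.8667) ≈ 0.0370

0.0370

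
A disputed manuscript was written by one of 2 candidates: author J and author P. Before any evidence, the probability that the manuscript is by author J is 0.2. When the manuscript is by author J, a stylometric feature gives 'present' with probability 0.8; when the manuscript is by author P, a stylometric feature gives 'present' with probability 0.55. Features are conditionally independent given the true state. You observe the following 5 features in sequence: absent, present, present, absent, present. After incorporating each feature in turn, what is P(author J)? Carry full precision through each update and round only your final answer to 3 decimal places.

After 'absent': P(author J) = 0.2·0.2000 / (0.2·0.2000 + 0.45·0.8000) ≈ 0.1000
After 'present': P(author J) = 0.8·0.1000 / (0.8·0.1000 + 0.55·0.9000) ≈ 0.1391
After 'present': P(author J) = 0.8·0.1391 / (0.8·0.1391 + 0.55·0.8609) ≈ 0.1903
After 'absent': P(author J) = 0.2·0.1903 / (0.2·0.1903 + 0.45·0.8097) ≈ 0.0946
After 'present': P(author J) = 0.8·0.0946 / (0.8·0.0946 + 0.55·0.9054) ≈ 0.1319

0.132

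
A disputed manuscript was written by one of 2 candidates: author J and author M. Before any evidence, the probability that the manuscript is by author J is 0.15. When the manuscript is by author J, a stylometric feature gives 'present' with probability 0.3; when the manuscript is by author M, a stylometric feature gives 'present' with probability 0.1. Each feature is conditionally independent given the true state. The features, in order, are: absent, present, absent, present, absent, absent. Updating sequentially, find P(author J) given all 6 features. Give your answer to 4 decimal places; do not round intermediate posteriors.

0.3676

After 'absent': P(author J) = 0.7·0.1500 / (0.7·0.1500 + 0.9·0.8500) ≈ 0.1207
After 'present': P(author J) = 0.3·0.1207 / (0.3·0.1207 + 0.1·0.8793) ≈ 0.2917
After 'absent': P(author J) = 0.7·0.2917 / (0.7·0.2917 + 0.9·0.7083) ≈ 0.2426
After 'present': P(author J) = 0.3·0.2426 / (0.3·0.2426 + 0.1·0.7574) ≈ 0.4900
After 'absent': P(author J) = 0.7·0.4900 / (0.7·0.4900 + 0.9·0.5100) ≈ 0.4277
After 'absent': P(author J) = 0.7·0.4277 / (0.7·0.4277 + 0.9·0.5723) ≈ 0.3676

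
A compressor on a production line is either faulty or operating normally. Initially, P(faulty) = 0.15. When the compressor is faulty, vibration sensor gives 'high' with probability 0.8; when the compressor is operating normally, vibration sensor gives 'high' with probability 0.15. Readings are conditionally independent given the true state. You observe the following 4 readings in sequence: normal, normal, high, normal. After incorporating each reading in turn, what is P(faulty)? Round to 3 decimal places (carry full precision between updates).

0.012

Each posterior becomes the prior for the next update.
After 'normal': P(faulty) = 0.2·0.1500 / (0.2·0.1500 + 0.85·0.8500) ≈ 0.0399
After 'normal': P(faulty) = 0.2·0.0399 / (0.2·0.0399 + 0.85·0.9601) ≈ 0.0097
After 'high': P(faulty) = 0.8·0.0097 / (0.8·0.0097 + 0.15·0.9903) ≈ 0.0495
After 'normal': P(faulty) = 0.2·0.0495 / (0.2·0.0495 + 0.85·0.9505) ≈ 0.0121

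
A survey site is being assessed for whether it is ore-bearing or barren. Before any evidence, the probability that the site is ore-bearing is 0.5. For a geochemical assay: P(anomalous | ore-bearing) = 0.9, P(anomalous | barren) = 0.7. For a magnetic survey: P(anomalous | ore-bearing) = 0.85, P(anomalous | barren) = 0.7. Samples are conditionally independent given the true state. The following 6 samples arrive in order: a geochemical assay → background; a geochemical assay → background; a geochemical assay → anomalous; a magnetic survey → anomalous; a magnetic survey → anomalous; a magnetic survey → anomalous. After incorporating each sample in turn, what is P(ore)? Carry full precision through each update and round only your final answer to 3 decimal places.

0.204

After a geochemical assay='background': P(ore) = 0.1·0.5000 / (0.1·0.5000 + 0.3·0.5000) ≈ 0.2500
After a geochemical assay='background': P(ore) = 0.1·0.2500 / (0.1·0.2500 + 0.3·0.7500) ≈ 0.1000
After a geochemical assay='anomalous': P(ore) = 0.9·0.1000 / (0.9·0.1000 + 0.7·0.9000) ≈ 0.1250
After a magnetic survey='anomalous': P(ore) = 0.85·0.1250 / (0.85·0.1250 + 0.7·0.8750) ≈ 0.1478
After a magnetic survey='anomalous': P(ore) = 0.85·0.1478 / (0.85·0.1478 + 0.7·0.8522) ≈ 0.1740
After a magnetic survey='anomalous': P(ore) = 0.85·0.1740 / (0.85·0.1740 + 0.7·0.8260) ≈ 0.2037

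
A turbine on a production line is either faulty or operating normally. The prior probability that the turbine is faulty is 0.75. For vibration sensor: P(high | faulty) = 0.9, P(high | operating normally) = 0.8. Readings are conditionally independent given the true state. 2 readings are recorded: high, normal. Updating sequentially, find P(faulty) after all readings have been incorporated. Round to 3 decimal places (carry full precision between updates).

Each posterior becomes the prior for the next update.
After 'high': P(faulty) = 0.9·0.7500 / (0.9·0.7500 + 0.8·0.2500) ≈ 0.7714
After 'normal': P(faulty) = 0.1·0.7714 / (0.1·0.7714 + 0.2·0.2286) ≈ 0.6279

0.628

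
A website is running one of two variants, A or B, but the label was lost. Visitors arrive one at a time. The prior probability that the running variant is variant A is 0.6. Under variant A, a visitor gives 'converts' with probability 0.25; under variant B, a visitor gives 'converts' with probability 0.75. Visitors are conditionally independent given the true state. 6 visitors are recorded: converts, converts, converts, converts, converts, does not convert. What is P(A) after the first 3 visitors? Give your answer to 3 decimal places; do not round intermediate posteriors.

Each posterior becomes the prior for the next update.
After 'converts': P(A) = 0.25·0.6000 / (0.25·0.6000 + 0.75·0.4000) ≈ 0.3333
After 'converts': P(A) = 0.25·0.3333 / (0.25·0.3333 + 0.75·0.6667) ≈ 0.1429
After 'converts': P(A) = 0.25·0.1429 / (0.25·0.1429 + 0.75·0.8571) ≈ 0.0526

0.053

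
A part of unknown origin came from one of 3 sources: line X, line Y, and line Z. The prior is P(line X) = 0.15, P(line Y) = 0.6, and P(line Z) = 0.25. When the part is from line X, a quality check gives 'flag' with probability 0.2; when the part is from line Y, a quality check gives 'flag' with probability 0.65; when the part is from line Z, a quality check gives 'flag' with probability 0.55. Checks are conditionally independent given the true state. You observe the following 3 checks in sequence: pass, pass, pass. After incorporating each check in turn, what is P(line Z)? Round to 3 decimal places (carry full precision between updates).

After 'pass': normaliser = 0.8·0.1500 + 0.35·0.6000 + 0.45·0.2500; P(line X) ≈ 0.2712, P(line Y) ≈ 0.4746, P(line Z) ≈ 0.2542
After 'pass': normaliser = 0.8·0.2712 + 0.35·0.4746 + 0.45·0.2542; P(line X) ≈ 0.4361, P(line Y) ≈ 0.3339, P(line Z) ≈ 0.2300
After 'pass': normaliser = 0.8·0.4361 + 0.35·0.3339 + 0.45·0.2300; P(line X) ≈ 0.6129, P(line Y) ≈ 0.2053, P(line Z) ≈ 0.1818

0.182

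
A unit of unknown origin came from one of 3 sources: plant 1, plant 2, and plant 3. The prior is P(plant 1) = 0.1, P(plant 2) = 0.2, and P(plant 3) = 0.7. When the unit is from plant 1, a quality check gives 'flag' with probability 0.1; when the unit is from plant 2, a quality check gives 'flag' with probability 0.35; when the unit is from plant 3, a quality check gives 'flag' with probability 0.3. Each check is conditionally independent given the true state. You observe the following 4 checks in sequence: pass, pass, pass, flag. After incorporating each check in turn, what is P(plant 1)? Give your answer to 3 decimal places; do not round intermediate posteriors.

After 'pass': normaliser = 0.9·0.1000 + 0.65·0.2000 + 0.7·0.7000; P(plant 1) ≈ 0.1268, P(plant 2) ≈ 0.1831, P(plant 3) ≈ 0.6901
After 'pass': normaliser = 0.9·0.1268 + 0.65·0.1831 + 0.7·0.6901; P(plant 1) ≈ 0.1593, P(plant 2) ≈ 0.1662, P(plant 3) ≈ 0.6745
After 'pass': normaliser = 0.9·0.1593 + 0.65·0.1662 + 0.7·0.6745; P(plant 1) ≈ 0.1981, P(plant 2) ≈ 0.1493, P(plant 3) ≈ 0.6526
After 'flag': normaliser = 0.1·0.1981 + 0.35·0.1493 + 0.3·0.6526; P(plant 1) ≈ 0.0740, P(plant 2) ≈ 0.1951, P(plant 3) ≈ 0.7309

0.074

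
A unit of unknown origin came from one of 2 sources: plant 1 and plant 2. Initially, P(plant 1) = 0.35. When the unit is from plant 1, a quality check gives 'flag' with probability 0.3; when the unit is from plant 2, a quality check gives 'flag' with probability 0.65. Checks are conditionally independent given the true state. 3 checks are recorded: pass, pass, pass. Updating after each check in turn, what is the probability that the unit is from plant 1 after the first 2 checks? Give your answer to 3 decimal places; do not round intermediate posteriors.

0.683

After 'pass': P(plant 1) = 0.7·0.3500 / (0.7·0.3500 + 0.35·0.6500) ≈ 0.5185
After 'pass': P(plant 1) = 0.7·0.5185 / (0.7·0.5185 + 0.35·0.4815) ≈ 0.6829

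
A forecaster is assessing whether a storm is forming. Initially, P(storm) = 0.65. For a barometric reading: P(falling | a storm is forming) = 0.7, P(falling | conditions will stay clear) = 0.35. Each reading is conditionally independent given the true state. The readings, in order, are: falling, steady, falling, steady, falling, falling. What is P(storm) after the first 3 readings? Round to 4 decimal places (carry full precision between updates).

0.7742

After 'falling': P(storm) = 0.7·0.6500 / (0.7·0.6500 + 0.35·0.3500) ≈ 0.7879
After 'steady': P(storm) = 0.3·0.7879 / (0.3·0.7879 + 0.65·0.2121) ≈ 0.6316
After 'falling': P(storm) = 0.7·0.6316 / (0.7·0.6316 + 0.35·0.3684) ≈ 0.7742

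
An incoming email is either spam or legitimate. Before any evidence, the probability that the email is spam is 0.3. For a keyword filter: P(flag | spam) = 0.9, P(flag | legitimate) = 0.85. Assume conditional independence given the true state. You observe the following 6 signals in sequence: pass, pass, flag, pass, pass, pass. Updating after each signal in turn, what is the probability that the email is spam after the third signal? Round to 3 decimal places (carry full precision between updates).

0.168

After 'pass': P(spam) = 0.1·0.3000 / (0.1·0.3000 + 0.15·0.7000) ≈ 0.2222
After 'pass': P(spam) = 0.1·0.2222 / (0.1·0.2222 + 0.15·0.7778) ≈ 0.1600
After 'flag': P(spam) = 0.9·0.1600 / (0.9·0.1600 + 0.85·0.8400) ≈ 0.1678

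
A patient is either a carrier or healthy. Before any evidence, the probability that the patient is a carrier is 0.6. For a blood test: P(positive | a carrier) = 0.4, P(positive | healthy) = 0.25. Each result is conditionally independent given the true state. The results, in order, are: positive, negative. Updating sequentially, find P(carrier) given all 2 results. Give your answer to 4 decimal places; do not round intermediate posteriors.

0.6575

Each posterior becomes the prior for the next update.
After 'positive': P(carrier) = 0.4·0.6000 / (0.4·0.6000 + 0.25·0.4000) ≈ 0.7059
After 'negative': P(carrier) = 0.6·0.7059 / (0.6·0.7059 + 0.75·0.2941) ≈ 0.6575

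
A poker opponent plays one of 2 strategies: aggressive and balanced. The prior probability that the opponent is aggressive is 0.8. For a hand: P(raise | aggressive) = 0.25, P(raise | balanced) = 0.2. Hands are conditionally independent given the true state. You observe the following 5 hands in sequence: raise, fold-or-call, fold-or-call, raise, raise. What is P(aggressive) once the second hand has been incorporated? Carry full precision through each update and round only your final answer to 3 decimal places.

0.824

After 'raise': P(aggressive) = 0.25·0.8000 / (0.25·0.8000 + 0.2·0.2000) ≈ 0.8333
After 'fold-or-call': P(aggressive) = 0.75·0.8333 / (0.75·0.8333 + 0.8·0.1667) ≈ 0.8242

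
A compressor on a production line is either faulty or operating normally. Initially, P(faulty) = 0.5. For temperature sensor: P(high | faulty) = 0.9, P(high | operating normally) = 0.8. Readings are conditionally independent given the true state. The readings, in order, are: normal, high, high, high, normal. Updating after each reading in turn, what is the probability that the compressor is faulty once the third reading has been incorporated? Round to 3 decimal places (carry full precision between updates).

Each posterior becomes the prior for the next update.
After 'normal': P(faulty) = 0.1·0.5000 / (0.1·0.5000 + 0.2·0.5000) ≈ 0.3333
After 'high': P(faulty) = 0.9·0.3333 / (0.9·0.3333 + 0.8·0.6667) ≈ 0.3600
After 'high': P(faulty) = 0.9·0.3600 / (0.9·0.3600 + 0.8·0.6400) ≈ 0.3876

0.388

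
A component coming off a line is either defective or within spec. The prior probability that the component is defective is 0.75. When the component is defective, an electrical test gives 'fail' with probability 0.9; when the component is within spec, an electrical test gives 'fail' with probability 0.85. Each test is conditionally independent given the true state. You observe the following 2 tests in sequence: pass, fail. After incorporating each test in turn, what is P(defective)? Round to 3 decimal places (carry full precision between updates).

After 'pass': P(defective) = 0.1·0.7500 / (0.1·0.7500 + 0.15·0.2500) ≈ 0.6667
After 'fail': P(defective) = 0.9·0.6667 / (0.9·0.6667 + 0.85·0.3333) ≈ 0.6792

0.679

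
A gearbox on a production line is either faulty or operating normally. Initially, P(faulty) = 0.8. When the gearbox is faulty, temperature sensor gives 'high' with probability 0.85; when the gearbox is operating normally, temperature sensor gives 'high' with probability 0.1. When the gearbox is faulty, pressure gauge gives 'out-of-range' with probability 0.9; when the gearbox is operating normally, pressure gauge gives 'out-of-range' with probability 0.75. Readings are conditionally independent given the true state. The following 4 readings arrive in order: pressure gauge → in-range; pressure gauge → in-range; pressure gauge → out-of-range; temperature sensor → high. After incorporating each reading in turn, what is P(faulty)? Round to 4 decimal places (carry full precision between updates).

Each posterior becomes the prior for the next update.
After pressure gauge='in-range': P(faulty) = 0.1·0.8000 / (0.1·0.8000 + 0.25·0.2000) ≈ 0.6154
After pressure gauge='in-range': P(faulty) = 0.1·0.6154 / (0.1·0.6154 + 0.25·0.3846) ≈ 0.3902
After pressure gauge='out-of-range': P(faulty) = 0.9·0.3902 / (0.9·0.3902 + 0.75·0.6098) ≈ 0.4344
After temperature sensor='high': P(faulty) = 0.85·0.4344 / (0.85·0.4344 + 0.1·0.5656) ≈ 0.8672

0.8672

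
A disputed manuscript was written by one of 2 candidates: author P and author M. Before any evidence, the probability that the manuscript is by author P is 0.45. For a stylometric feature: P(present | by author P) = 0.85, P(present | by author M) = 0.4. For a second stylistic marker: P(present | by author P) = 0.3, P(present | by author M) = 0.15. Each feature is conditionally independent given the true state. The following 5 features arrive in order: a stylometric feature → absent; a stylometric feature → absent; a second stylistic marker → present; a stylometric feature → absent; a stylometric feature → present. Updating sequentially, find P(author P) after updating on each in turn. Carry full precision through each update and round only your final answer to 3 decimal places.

After a stylometric feature='absent': P(author P) = 0.15·0.4500 / (0.15·0.4500 + 0.6·0.5500) ≈ 0.1698
After a stylometric feature='absent': P(author P) = 0.15·0.1698 / (0.15·0.1698 + 0.6·0.8302) ≈ 0.0486
After a second stylistic marker='present': P(author P) = 0.3·0.0486 / (0.3·0.0486 + 0.15·0.9514) ≈ 0.0928
After a stylometric feature='absent': P(author P) = 0.15·0.0928 / (0.15·0.0928 + 0.6·0.9072) ≈ 0.0249
After a stylometric feature='present': P(author P) = 0.85·0.0249 / (0.85·0.0249 + 0.4·0.9751) ≈ 0.0515

0.052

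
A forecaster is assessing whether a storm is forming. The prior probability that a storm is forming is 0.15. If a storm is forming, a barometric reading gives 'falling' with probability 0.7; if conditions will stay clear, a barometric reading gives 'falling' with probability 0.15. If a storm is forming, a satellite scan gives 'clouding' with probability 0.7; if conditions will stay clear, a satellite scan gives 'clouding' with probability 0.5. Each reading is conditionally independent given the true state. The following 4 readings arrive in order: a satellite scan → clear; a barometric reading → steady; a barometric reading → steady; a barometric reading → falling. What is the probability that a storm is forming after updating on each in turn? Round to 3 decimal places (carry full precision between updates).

After a satellite scan='clear': P(storm) = 0.3·0.1500 / (0.3·0.1500 + 0.5·0.8500) ≈ 0.0957
After a barometric reading='steady': P(storm) = 0.3·0.0957 / (0.3·0.0957 + 0.85·0.9043) ≈ 0.0360
After a barometric reading='steady': P(storm) = 0.3·0.0360 / (0.3·0.0360 + 0.85·0.9640) ≈ 0.0130
After a barometric reading='falling': P(storm) = 0.7·0.0130 / (0.7·0.0130 + 0.15·0.9870) ≈ 0.0580

0.058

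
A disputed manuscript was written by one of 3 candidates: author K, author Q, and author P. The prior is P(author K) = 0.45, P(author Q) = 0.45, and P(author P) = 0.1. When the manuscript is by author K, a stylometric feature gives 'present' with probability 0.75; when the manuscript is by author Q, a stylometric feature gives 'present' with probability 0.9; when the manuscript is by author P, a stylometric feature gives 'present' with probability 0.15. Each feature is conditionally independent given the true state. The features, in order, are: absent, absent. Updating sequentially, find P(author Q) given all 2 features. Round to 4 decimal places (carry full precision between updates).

After 'absent': normaliser = 0.25·0.4500 + 0.1·0.4500 + 0.85·0.1000; P(author K) ≈ 0.4639, P(author Q) ≈ 0.1856, P(author P) ≈ 0.3505
After 'absent': normaliser = 0.25·0.4639 + 0.1·0.1856 + 0.85·0.3505; P(author K) ≈ 0.2682, P(author Q) ≈ 0.0429, P(author P) ≈ 0.6889

0.0429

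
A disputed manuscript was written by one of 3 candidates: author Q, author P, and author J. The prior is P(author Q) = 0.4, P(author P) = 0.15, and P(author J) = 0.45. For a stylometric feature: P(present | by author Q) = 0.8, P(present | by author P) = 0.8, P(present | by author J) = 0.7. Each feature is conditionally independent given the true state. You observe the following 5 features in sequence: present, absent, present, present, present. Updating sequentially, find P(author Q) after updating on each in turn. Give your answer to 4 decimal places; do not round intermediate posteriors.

0.4230

After 'present': normaliser = 0.8·0.4000 + 0.8·0.1500 + 0.7·0.4500; P(author Q) ≈ 0.4238, P(author P) ≈ 0.1589, P(author J) ≈ 0.4172
After 'absent': normaliser = 0.2·0.4238 + 0.2·0.1589 + 0.3·0.4172; P(author Q) ≈ 0.3507, P(author P) ≈ 0.1315, P(author J) ≈ 0.5178
After 'present': normaliser = 0.8·0.3507 + 0.8·0.1315 + 0.7·0.5178; P(author Q) ≈ 0.3750, P(author P) ≈ 0.1406, P(author J) ≈ 0.4844
After 'present': normaliser = 0.8·0.3750 + 0.8·0.1406 + 0.7·0.4844; P(author Q) ≈ 0.3991, P(author P) ≈ 0.1497, P(author J) ≈ 0.4512
After 'present': normaliser = 0.8·0.3991 + 0.8·0.1497 + 0.7·0.4512; P(author Q) ≈ 0.4230, P(author P) ≈ 0.1586, P(author J) ≈ 0.4184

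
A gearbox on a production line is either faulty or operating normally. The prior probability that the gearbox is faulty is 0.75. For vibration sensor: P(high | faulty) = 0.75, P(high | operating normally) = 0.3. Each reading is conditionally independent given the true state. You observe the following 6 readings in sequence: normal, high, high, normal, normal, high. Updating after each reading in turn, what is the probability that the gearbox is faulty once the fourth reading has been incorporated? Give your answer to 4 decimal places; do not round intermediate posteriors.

After 'normal': P(faulty) = 0.25·0.7500 / (0.25·0.7500 + 0.7·0.2500) ≈ 0.5172
After 'high': P(faulty) = 0.75·0.5172 / (0.75·0.5172 + 0.3·0.4828) ≈ 0.7282
After 'high': P(faulty) = 0.75·0.7282 / (0.75·0.7282 + 0.3·0.2718) ≈ 0.8701
After 'normal': P(faulty) = 0.25·0.8701 / (0.25·0.8701 + 0.7·0.1299) ≈ 0.7052

0.7052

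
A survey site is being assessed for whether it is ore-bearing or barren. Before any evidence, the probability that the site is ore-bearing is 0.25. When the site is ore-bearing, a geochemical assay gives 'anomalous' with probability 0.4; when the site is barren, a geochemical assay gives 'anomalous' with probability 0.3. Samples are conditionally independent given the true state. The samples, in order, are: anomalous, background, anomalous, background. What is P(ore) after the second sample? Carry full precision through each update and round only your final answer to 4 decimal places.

0.2759

After 'anomalous': P(ore) = 0.4·0.2500 / (0.4·0.2500 + 0.3·0.7500) ≈ 0.3077
After 'background': P(ore) = 0.6·0.3077 / (0.6·0.3077 + 0.7·0.6923) ≈ 0.2759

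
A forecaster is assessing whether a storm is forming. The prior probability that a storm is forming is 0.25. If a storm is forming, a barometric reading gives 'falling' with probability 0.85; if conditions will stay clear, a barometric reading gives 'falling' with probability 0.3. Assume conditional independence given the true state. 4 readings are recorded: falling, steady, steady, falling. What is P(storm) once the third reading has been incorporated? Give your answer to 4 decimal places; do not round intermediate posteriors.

After 'falling': P(storm) = 0.85·0.2500 / (0.85·0.2500 + 0.3·0.7500) ≈ 0.4857
After 'steady': P(storm) = 0.15·0.4857 / (0.15·0.4857 + 0.7·0.5143) ≈ 0.1683
After 'steady': P(storm) = 0.15·0.1683 / (0.15·0.1683 + 0.7·0.8317) ≈ 0.0416

0.0416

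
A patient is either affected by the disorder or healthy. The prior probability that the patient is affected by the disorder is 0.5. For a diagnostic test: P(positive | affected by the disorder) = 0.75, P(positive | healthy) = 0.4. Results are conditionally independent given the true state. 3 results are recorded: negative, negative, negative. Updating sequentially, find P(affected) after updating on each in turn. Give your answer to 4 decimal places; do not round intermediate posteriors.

0.0675

Apply Bayes' rule sequentially, carrying P(affected) forward.
After 'negative': P(affected) = 0.25·0.5000 / (0.25·0.5000 + 0.6·0.5000) ≈ 0.2941
After 'negative': P(affected) = 0.25·0.2941 / (0.25·0.2941 + 0.6·0.7059) ≈ 0.1479
After 'negative': P(affected) = 0.25·0.1479 / (0.25·0.1479 + 0.6·0.8521) ≈ 0.0675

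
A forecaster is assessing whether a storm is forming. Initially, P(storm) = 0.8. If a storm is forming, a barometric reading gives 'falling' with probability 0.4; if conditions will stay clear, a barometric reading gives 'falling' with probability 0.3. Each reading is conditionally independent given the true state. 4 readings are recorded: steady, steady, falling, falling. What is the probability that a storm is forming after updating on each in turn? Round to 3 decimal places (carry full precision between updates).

0.839

Apply Bayes' rule sequentially, carrying P(storm) forward.
After 'steady': P(storm) = 0.6·0.8000 / (0.6·0.8000 + 0.7·0.2000) ≈ 0.7742
After 'steady': P(storm) = 0.6·0.7742 / (0.6·0.7742 + 0.7·0.2258) ≈ 0.7461
After 'falling': P(storm) = 0.4·0.7461 / (0.4·0.7461 + 0.3·0.2539) ≈ 0.7967
After 'falling': P(storm) = 0.4·0.7967 / (0.4·0.7967 + 0.3·0.2033) ≈ 0.8393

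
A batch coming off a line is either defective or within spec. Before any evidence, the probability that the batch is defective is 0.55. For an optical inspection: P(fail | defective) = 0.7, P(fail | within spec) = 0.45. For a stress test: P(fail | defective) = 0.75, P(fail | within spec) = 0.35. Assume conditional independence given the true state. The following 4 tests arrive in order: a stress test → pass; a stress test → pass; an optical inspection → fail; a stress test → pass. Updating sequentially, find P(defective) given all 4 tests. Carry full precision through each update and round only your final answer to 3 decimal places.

0.098

Apply Bayes' rule sequentially, carrying P(defective) forward.
After a stress test='pass': P(defective) = 0.25·0.5500 / (0.25·0.5500 + 0.65·0.4500) ≈ 0.3198
After a stress test='pass': P(defective) = 0.25·0.3198 / (0.25·0.3198 + 0.65·0.6802) ≈ 0.1531
After an optical inspection='fail': P(defective) = 0.7·0.1531 / (0.7·0.1531 + 0.45·0.8469) ≈ 0.2195
After a stress test='pass': P(defective) = 0.25·0.2195 / (0.25·0.2195 + 0.65·0.7805) ≈ 0.0976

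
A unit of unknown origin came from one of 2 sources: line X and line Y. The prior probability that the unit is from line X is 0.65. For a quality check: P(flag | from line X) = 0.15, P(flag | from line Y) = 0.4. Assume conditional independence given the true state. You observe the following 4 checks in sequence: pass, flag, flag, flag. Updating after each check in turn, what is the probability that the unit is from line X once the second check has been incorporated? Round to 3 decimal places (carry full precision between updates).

0.497

After 'pass': P(line X) = 0.85·0.6500 / (0.85·0.6500 + 0.6·0.3500) ≈ 0.7246
After 'flag': P(line X) = 0.15·0.7246 / (0.15·0.7246 + 0.4·0.2754) ≈ 0.4966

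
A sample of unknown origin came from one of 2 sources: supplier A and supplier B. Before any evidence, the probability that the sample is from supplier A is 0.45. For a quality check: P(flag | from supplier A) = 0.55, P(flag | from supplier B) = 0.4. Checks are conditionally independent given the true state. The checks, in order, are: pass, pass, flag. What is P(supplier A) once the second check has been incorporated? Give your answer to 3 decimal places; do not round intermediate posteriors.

Apply Bayes' rule sequentially, carrying P(supplier A) forward.
After 'pass': P(supplier A) = 0.45·0.4500 / (0.45·0.4500 + 0.6·0.5500) ≈ 0.3803
After 'pass': P(supplier A) = 0.45·0.3803 / (0.45·0.3803 + 0.6·0.6197) ≈ 0.3152

0.315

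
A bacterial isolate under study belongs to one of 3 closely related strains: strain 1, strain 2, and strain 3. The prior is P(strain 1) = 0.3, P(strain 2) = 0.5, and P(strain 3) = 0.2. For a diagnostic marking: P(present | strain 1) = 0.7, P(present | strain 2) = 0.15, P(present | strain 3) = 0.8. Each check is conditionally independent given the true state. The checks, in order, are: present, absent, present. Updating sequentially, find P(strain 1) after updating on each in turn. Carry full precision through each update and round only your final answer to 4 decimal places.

After 'present': normaliser = 0.7·0.3000 + 0.15·0.5000 + 0.8·0.2000; P(strain 1) ≈ 0.4719, P(strain 2) ≈ 0.1685, P(strain 3) ≈ 0.3596
After 'absent': normaliser = 0.3·0.4719 + 0.85·0.1685 + 0.2·0.3596; P(strain 1) ≈ 0.3969, P(strain 2) ≈ 0.4016, P(strain 3) ≈ 0.2016
After 'present': normaliser = 0.7·0.3969 + 0.15·0.4016 + 0.8·0.2016; P(strain 1) ≈ 0.5564, P(strain 2) ≈ 0.1206, P(strain 3) ≈ 0.3230

0.5564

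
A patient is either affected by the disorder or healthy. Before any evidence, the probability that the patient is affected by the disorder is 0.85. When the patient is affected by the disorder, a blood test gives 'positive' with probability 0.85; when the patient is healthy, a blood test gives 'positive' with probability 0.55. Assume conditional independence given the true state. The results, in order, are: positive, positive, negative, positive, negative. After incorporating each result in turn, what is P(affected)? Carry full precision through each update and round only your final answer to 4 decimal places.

Each posterior becomes the prior for the next update.
After 'positive': P(affected) = 0.85·0.8500 / (0.85·0.8500 + 0.55·0.1500) ≈ 0.8975
After 'positive': P(affected) = 0.85·0.8975 / (0.85·0.8975 + 0.55·0.1025) ≈ 0.9312
After 'negative': P(affected) = 0.15·0.9312 / (0.15·0.9312 + 0.45·0.0688) ≈ 0.8186
After 'positive': P(affected) = 0.85·0.8186 / (0.85·0.8186 + 0.55·0.1814) ≈ 0.8746
After 'negative': P(affected) = 0.15·0.8746 / (0.15·0.8746 + 0.45·0.1254) ≈ 0.6992

0.6992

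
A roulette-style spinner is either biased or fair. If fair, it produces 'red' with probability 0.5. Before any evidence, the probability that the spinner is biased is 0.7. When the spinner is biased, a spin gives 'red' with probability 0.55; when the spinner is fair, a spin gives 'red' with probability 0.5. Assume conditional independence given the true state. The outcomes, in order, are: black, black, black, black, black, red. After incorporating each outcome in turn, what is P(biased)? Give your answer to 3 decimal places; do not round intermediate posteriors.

0.602

Each posterior becomes the prior for the next update.
After 'black': P(biased) = 0.45·0.7000 / (0.45·0.7000 + 0.5·0.3000) ≈ 0.6774
After 'black': P(biased) = 0.45·0.6774 / (0.45·0.6774 + 0.5·0.3226) ≈ 0.6540
After 'black': P(biased) = 0.45·0.6540 / (0.45·0.6540 + 0.5·0.3460) ≈ 0.6298
After 'black': P(biased) = 0.45·0.6298 / (0.45·0.6298 + 0.5·0.3702) ≈ 0.6049
After 'black': P(biased) = 0.45·0.6049 / (0.45·0.6049 + 0.5·0.3951) ≈ 0.5794
After 'red': P(biased) = 0.55·0.5794 / (0.55·0.5794 + 0.5·0.4206) ≈ 0.6025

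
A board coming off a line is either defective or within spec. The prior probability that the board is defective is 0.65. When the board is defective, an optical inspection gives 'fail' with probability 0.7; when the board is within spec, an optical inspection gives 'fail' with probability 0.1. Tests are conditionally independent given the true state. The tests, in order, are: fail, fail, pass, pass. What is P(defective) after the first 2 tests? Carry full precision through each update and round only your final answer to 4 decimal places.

After 'fail': P(defective) = 0.7·0.6500 / (0.7·0.6500 + 0.1·0.3500) ≈ 0.9286
After 'fail': P(defective) = 0.7·0.9286 / (0.7·0.9286 + 0.1·0.0714) ≈ 0.9891

0.9891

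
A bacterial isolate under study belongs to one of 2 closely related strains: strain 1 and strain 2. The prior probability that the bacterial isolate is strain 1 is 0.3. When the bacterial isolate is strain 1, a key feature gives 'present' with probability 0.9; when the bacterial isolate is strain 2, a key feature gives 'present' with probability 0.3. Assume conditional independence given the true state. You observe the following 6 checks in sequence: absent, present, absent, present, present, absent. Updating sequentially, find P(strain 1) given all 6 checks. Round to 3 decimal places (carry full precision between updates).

0.033

After 'absent': P(strain 1) = 0.1·0.3000 / (0.1·0.3000 + 0.7·0.7000) ≈ 0.0577
After 'present': P(strain 1) = 0.9·0.0577 / (0.9·0.0577 + 0.3·0.9423) ≈ 0.1552
After 'absent': P(strain 1) = 0.1·0.1552 / (0.1·0.1552 + 0.7·0.8448) ≈ 0.0256
After 'present': P(strain 1) = 0.9·0.0256 / (0.9·0.0256 + 0.3·0.9744) ≈ 0.0730
After 'present': P(strain 1) = 0.9·0.0730 / (0.9·0.0730 + 0.3·0.9270) ≈ 0.1910
After 'absent': P(strain 1) = 0.1·0.1910 / (0.1·0.1910 + 0.7·0.8090) ≈ 0.0326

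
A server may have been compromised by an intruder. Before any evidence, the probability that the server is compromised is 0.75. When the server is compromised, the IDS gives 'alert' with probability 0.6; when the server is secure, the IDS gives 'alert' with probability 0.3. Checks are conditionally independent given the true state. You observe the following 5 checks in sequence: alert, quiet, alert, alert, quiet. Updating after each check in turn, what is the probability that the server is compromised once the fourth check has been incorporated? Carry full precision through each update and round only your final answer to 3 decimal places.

0.932

After 'alert': P(compromised) = 0.6·0.7500 / (0.6·0.7500 + 0.3·0.2500) ≈ 0.8571
After 'quiet': P(compromised) = 0.4·0.8571 / (0.4·0.8571 + 0.7·0.1429) ≈ 0.7742
After 'alert': P(compromised) = 0.6·0.7742 / (0.6·0.7742 + 0.3·0.2258) ≈ 0.8727
After 'alert': P(compromised) = 0.6·0.8727 / (0.6·0.8727 + 0.3·0.1273) ≈ 0.9320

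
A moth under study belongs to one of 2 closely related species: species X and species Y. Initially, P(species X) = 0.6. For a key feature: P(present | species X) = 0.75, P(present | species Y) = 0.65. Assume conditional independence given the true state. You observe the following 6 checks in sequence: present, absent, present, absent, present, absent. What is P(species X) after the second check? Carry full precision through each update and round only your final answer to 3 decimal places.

After 'present': P(species X) = 0.75·0.6000 / (0.75·0.6000 + 0.65·0.4000) ≈ 0.6338
After 'absent': P(species X) = 0.25·0.6338 / (0.25·0.6338 + 0.35·0.3662) ≈ 0.5528

0.553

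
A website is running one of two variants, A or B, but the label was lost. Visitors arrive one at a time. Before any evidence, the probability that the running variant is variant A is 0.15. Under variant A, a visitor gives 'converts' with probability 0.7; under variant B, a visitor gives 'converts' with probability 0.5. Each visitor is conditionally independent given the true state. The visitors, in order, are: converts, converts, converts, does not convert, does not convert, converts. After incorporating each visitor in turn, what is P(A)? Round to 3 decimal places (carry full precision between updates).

0.196

After 'converts': P(A) = 0.7·0.1500 / (0.7·0.1500 + 0.5·0.8500) ≈ 0.1981
After 'converts': P(A) = 0.7·0.1981 / (0.7·0.1981 + 0.5·0.8019) ≈ 0.2570
After 'converts': P(A) = 0.7·0.2570 / (0.7·0.2570 + 0.5·0.7430) ≈ 0.3263
After 'does not convert': P(A) = 0.3·0.3263 / (0.3·0.3263 + 0.5·0.6737) ≈ 0.2251
After 'does not convert': P(A) = 0.3·0.2251 / (0.3·0.2251 + 0.5·0.7749) ≈ 0.1484
After 'converts': P(A) = 0.7·0.1484 / (0.7·0.1484 + 0.5·0.8516) ≈ 0.1962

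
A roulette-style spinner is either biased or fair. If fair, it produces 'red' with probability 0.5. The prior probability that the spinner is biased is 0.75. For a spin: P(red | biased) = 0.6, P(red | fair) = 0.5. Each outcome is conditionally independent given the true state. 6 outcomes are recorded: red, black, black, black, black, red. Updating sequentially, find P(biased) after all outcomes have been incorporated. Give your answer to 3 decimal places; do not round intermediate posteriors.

0.639

After 'red': P(biased) = 0.6·0.7500 / (0.6·0.7500 + 0.5·0.2500) ≈ 0.7826
After 'black': P(biased) = 0.4·0.7826 / (0.4·0.7826 + 0.5·0.2174) ≈ 0.7423
After 'black': P(biased) = 0.4·0.7423 / (0.4·0.7423 + 0.5·0.2577) ≈ 0.6973
After 'black': P(biased) = 0.4·0.6973 / (0.4·0.6973 + 0.5·0.3027) ≈ 0.6483
After 'black': P(biased) = 0.4·0.6483 / (0.4·0.6483 + 0.5·0.3517) ≈ 0.5959
After 'red': P(biased) = 0.6·0.5959 / (0.6·0.5959 + 0.5·0.4041) ≈ 0.6389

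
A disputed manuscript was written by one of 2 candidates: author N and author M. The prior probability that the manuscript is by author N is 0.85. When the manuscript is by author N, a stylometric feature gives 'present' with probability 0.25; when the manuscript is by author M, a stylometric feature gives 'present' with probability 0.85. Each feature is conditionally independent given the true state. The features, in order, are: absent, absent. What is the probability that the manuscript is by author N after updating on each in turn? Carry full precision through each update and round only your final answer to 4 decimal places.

0.9930

Apply Bayes' rule sequentially, carrying P(author N) forward.
After 'absent': P(author N) = 0.75·0.8500 / (0.75·0.8500 + 0.15·0.1500) ≈ 0.9659
After 'absent': P(author N) = 0.75·0.9659 / (0.75·0.9659 + 0.15·0.0341) ≈ 0.9930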